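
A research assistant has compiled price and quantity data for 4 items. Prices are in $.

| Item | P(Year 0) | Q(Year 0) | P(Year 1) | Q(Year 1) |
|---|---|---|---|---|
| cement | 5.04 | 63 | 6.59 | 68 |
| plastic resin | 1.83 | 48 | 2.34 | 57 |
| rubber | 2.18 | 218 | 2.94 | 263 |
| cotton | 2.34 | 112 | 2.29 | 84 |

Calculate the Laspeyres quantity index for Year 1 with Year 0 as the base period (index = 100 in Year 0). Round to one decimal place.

Laspeyres quantity index uses base-period prices as weights.
ΣP(Year 0)·Q(Year 1) = 5.04×68 + 1.83×57 + 2.18×263 + 2.34×84 = 342.72 + 104.31 + 573.34 + 196.56 = 1216.93
ΣP(Year 0)·Q(Year 0) = 5.04×63 + 1.83×48 + 2.18×218 + 2.34×112 = 317.52 + 87.84 + 475.24 + 262.08 = 1142.68
Index = 1216.93 / 1142.68 × 100 = 106.4979

106.5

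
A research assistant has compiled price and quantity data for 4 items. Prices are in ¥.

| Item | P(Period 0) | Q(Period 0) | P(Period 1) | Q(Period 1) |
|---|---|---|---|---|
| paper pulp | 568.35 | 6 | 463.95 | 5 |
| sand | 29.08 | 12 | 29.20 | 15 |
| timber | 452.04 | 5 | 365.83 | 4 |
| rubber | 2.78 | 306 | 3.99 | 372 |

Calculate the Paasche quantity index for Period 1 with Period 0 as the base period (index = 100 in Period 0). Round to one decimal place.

Paasche quantity index uses current-period prices as weights.
ΣP(Period 1)·Q(Period 1) = 463.95×5 + 29.20×15 + 365.83×4 + 3.99×372 = 2319.75 + 438 + 1463.32 + 1484.28 = 5705.35
ΣP(Period 1)·Q(Period 0) = 463.95×6 + 29.20×12 + 365.83×5 + 3.99×306 = 2783.7 + 350.4 + 1829.15 + 1220.94 = 6184.19
Index = 5705.35 / 6184.19 × 100 = 92.2570

92.3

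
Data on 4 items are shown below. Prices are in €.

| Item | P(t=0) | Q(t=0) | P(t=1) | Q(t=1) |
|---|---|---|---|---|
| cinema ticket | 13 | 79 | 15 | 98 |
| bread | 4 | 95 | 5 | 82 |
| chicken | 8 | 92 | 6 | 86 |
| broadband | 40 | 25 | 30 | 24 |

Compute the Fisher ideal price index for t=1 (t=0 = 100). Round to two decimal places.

Laspeyres component (base-period weights):
ΣP(t=1)Q(t=0) = 15×79 + 5×95 + 6×92 + 30×25 = 1185 + 475 + 552 + 750 = 2962
ΣP(t=0)Q(t=0) = 13×79 + 4×95 + 8×92 + 40×25 = 1027 + 380 + 736 + 1000 = 3143
L = 2962 / 3143 × 100 = 94.2412
Paasche component (current-period weights):
ΣP(t=1)Q(t=1) = 15×98 + 5×82 + 6×86 + 30×24 = 1470 + 410 + 516 + 720 = 3116
ΣP(t=0)Q(t=1) = 13×98 + 4×82 + 8×86 + 40×24 = 1274 + 328 + 688 + 960 = 3250
P = 3116 / 3250 × 100 = 95.8769
Fisher = √(L × P) = √(94.2412 × 95.8769) = 95.0555

95.06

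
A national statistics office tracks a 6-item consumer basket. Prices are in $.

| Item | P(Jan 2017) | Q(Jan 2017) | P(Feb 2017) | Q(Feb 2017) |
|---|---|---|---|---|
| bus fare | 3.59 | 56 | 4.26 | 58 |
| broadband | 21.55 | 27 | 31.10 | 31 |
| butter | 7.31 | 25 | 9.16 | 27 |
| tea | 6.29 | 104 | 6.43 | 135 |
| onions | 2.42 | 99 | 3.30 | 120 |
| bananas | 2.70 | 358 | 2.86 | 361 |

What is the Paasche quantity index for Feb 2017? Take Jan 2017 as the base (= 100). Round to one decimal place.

Paasche quantity index uses current-period prices as weights.
ΣP(Feb 2017)·Q(Feb 2017) = 4.26×58 + 31.10×31 + 9.16×27 + 6.43×135 + 3.30×120 + 2.86×361 = 247.08 + 964.1 + 247.32 + 868.05 + 396 + 1032.46 = 3755.01
ΣP(Feb 2017)·Q(Jan 2017) = 4.26×56 + 31.10×27 + 9.16×25 + 6.43×104 + 3.30×99 + 2.86×358 = 238.56 + 839.7 + 229 + 668.72 + 326.7 + 1023.88 = 3326.56
Index = 3755.01 / 3326.56 × 100 = 112.8797

112.9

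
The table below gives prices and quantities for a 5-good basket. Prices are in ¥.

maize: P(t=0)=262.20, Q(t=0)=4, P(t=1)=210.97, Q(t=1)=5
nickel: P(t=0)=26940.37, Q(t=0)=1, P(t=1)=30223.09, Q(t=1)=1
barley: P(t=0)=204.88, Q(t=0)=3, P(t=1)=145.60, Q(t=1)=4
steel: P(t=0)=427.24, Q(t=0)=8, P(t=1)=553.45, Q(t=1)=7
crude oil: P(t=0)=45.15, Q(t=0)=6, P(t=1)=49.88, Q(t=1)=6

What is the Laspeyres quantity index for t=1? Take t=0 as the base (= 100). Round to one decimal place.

Laspeyres quantity index uses base-period prices as weights.
ΣP(t=0)·Q(t=1) = 262.20×5 + 26940.37×1 + 204.88×4 + 427.24×7 + 45.15×6 = 1311 + 26940.37 + 819.52 + 2990.68 + 270.9 = 32332.47
ΣP(t=0)·Q(t=0) = 262.20×4 + 26940.37×1 + 204.88×3 + 427.24×8 + 45.15×6 = 1048.8 + 26940.37 + 614.64 + 3417.92 + 270.9 = 32292.63
Index = 32332.47 / 32292.63 × 100 = 100.1234

100.1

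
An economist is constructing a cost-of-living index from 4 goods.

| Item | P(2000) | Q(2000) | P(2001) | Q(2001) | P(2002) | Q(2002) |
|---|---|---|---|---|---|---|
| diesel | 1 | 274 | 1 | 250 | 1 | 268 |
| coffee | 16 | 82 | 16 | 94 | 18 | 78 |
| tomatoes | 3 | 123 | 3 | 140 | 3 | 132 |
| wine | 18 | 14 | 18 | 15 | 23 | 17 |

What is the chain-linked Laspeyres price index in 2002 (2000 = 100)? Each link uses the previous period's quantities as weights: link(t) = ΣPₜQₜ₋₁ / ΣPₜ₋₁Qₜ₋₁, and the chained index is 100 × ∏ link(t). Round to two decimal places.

110.76

Link 2000→2001:
ΣP(2001)Q(2000) = 1×274 + 16×82 + 3×123 + 18×14 = 274 + 1312 + 369 + 252 = 2207
ΣP(2000)Q(2000) = 1×274 + 16×82 + 3×123 + 18×14 = 274 + 1312 + 369 + 252 = 2207
link = 2207/2207 = 1.000000
Link 2001→2002:
ΣP(2002)Q(2001) = 1×250 + 18×94 + 3×140 + 23×15 = 250 + 1692 + 420 + 345 = 2707
ΣP(2001)Q(2001) = 1×250 + 16×94 + 3×140 + 18×15 = 250 + 1504 + 420 + 270 = 2444
link = 2707/2444 = 1.107610
Chained index = 100 × 1.000000 × 1.107610 = 110.7610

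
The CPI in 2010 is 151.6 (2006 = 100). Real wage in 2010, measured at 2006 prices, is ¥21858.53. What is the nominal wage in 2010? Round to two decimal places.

33137.53

Nominal = Real × (Index/100) = 21858.53 × (151.6/100)
        = 21858.53 × 1.516 = 33137.5315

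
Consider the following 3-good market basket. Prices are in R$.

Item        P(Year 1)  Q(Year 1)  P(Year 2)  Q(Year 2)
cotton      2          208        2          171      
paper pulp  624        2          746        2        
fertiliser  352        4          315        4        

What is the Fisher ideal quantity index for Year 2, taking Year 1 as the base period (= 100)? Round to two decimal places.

Laspeyres component (base-period weights):
ΣP(Year 1)Q(Year 2) = 2×171 + 624×2 + 352×4 = 342 + 1248 + 1408 = 2998
ΣP(Year 1)Q(Year 1) = 2×208 + 624×2 + 352×4 = 416 + 1248 + 1408 = 3072
L = 2998 / 3072 × 100 = 97.5911
Paasche component (current-period weights):
ΣP(Year 2)Q(Year 2) = 2×171 + 746×2 + 315×4 = 342 + 1492 + 1260 = 3094
ΣP(Year 2)Q(Year 1) = 2×208 + 746×2 + 315×4 = 416 + 1492 + 1260 = 3168
P = 3094 / 3168 × 100 = 97.6641
Fisher = √(L × P) = √(97.5911 × 97.6641) = 97.6276

97.63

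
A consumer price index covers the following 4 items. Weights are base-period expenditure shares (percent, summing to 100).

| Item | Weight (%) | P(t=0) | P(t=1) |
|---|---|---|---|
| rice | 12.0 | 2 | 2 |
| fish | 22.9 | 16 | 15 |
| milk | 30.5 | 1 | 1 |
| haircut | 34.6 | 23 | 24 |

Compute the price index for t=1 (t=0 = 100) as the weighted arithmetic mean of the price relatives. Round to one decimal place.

100.1

rice: 12.0 × (2/2) = 12.0 × 1.000000 = 12.0000
fish: 22.9 × (15/16) = 22.9 × 0.937500 = 21.4688
milk: 30.5 × (1/1) = 30.5 × 1.000000 = 30.5000
haircut: 34.6 × (24/23) = 34.6 × 1.043478 = 36.1043
Index = Σ wᵢ·(p₁ᵢ/p₀ᵢ) = 12.0000 + 21.4688 + 30.5000 + 36.1043 = 100.0731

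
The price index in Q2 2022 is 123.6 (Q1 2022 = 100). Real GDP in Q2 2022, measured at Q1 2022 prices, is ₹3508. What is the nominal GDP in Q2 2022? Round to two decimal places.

4335.89

Nominal = Real × (Index/100) = 3508 × (123.6/100)
        = 3508 × 1.236 = 4335.8880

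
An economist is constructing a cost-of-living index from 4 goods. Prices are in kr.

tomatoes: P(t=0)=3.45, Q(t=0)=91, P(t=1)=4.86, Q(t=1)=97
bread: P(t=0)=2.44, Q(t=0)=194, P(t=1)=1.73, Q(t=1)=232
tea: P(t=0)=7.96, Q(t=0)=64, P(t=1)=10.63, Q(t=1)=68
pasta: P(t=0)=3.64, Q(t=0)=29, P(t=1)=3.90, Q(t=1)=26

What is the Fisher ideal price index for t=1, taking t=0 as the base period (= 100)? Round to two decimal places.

Laspeyres component (base-period weights):
ΣP(t=1)Q(t=0) = 4.86×91 + 1.73×194 + 10.63×64 + 3.90×29 = 442.26 + 335.62 + 680.32 + 113.1 = 1571.3
ΣP(t=0)Q(t=0) = 3.45×91 + 2.44×194 + 7.96×64 + 3.64×29 = 313.95 + 473.36 + 509.44 + 105.56 = 1402.31
L = 1571.3 / 1402.31 × 100 = 112.0508
Paasche component (current-period weights):
ΣP(t=1)Q(t=1) = 4.86×97 + 1.73×232 + 10.63×68 + 3.90×26 = 471.42 + 401.36 + 722.84 + 101.4 = 1697.02
ΣP(t=0)Q(t=1) = 3.45×97 + 2.44×232 + 7.96×68 + 3.64×26 = 334.65 + 566.08 + 541.28 + 94.64 = 1536.65
P = 1697.02 / 1536.65 × 100 = 110.4363
Fisher = √(L × P) = √(112.0508 × 110.4363) = 111.2407

111.24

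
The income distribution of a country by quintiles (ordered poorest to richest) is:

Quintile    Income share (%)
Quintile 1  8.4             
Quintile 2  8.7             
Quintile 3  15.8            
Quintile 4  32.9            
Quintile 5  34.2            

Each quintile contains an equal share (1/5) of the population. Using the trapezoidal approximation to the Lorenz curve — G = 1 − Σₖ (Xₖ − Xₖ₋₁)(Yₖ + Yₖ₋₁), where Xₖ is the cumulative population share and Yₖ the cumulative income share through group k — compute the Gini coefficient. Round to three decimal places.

0.303

Cumulative income shares Yₖ: 0.0840, 0.1710, 0.3290, 0.6580, 1.0000
Σ (Xₖ−Xₖ₋₁)(Yₖ+Yₖ₋₁) = (1/5)(0.0840+0.0000) + (1/5)(0.1710+0.0840) + (1/5)(0.3290+0.1710) + (1/5)(0.6580+0.3290) + (1/5)(1.0000+0.6580)
  = 0.0168 + 0.0510 + 0.1000 + 0.1974 + 0.3316 = 0.6968
G = 1 − 0.6968 = 0.3032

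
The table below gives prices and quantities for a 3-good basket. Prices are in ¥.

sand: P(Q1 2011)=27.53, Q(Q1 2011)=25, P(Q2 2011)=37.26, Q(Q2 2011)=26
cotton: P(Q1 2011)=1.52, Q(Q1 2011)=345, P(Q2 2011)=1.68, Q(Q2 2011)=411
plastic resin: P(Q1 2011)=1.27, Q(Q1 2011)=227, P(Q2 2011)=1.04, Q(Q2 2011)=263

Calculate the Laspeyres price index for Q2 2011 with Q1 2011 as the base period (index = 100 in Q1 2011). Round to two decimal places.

Laspeyres price index uses base-period quantities as weights.
ΣP(Q2 2011)·Q(Q1 2011) = 37.26×25 + 1.68×345 + 1.04×227 = 931.5 + 579.6 + 236.08 = 1747.18
ΣP(Q1 2011)·Q(Q1 2011) = 27.53×25 + 1.52×345 + 1.27×227 = 688.25 + 524.4 + 288.29 = 1500.94
Index = 1747.18 / 1500.94 × 100 = 116.4057

116.41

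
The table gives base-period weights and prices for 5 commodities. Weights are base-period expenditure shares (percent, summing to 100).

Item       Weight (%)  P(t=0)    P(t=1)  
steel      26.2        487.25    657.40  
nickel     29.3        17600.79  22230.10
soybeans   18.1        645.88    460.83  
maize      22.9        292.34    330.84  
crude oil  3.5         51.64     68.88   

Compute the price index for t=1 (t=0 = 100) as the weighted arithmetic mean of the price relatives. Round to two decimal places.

115.85

steel: 26.2 × (657.40/487.25) = 26.2 × 1.349205 = 35.3492
nickel: 29.3 × (22230.10/17600.79) = 29.3 × 1.263017 = 37.0064
soybeans: 18.1 × (460.83/645.88) = 18.1 × 0.713492 = 12.9142
maize: 22.9 × (330.84/292.34) = 22.9 × 1.131696 = 25.9158
crude oil: 3.5 × (68.88/51.64) = 3.5 × 1.333850 = 4.6685
Index = Σ wᵢ·(p₁ᵢ/p₀ᵢ) = 35.3492 + 37.0064 + 12.9142 + 25.9158 + 4.6685 = 115.8541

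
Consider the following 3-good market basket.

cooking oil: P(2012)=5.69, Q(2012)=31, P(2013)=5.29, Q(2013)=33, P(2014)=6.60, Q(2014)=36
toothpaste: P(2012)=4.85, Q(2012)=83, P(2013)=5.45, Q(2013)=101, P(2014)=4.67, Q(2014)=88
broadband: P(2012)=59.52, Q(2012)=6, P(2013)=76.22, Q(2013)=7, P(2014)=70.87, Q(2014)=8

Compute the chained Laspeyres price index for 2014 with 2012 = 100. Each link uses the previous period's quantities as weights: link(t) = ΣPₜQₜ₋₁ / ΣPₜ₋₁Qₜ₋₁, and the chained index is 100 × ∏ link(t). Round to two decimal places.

Link 2012→2013:
ΣP(2013)Q(2012) = 5.29×31 + 5.45×83 + 76.22×6 = 163.99 + 452.35 + 457.32 = 1073.66
ΣP(2012)Q(2012) = 5.69×31 + 4.85×83 + 59.52×6 = 176.39 + 402.55 + 357.12 = 936.06
link = 1073.66/936.06 = 1.146999
Link 2013→2014:
ΣP(2014)Q(2013) = 6.60×33 + 4.67×101 + 70.87×7 = 217.8 + 471.67 + 496.09 = 1185.56
ΣP(2013)Q(2013) = 5.29×33 + 5.45×101 + 76.22×7 = 174.57 + 550.45 + 533.54 = 1258.56
link = 1185.56/1258.56 = 0.941997
Chained index = 100 × 1.146999 × 0.941997 = 108.0470

108.05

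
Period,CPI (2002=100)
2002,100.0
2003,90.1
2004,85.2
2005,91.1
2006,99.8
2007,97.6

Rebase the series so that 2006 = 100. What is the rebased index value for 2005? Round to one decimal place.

91.3

Rebased(2005) = 91.1 / 99.8 × 100 = 91.2826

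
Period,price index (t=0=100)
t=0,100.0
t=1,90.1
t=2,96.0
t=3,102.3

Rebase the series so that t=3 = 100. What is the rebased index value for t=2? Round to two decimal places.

93.84

Rebased(t=2) = 96.0 / 102.3 × 100 = 93.8416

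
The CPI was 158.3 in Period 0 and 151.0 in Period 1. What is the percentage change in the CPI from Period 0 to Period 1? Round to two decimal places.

-4.61%

Change = (151.0 − 158.3) / 158.3 × 100
       = -7.3 / 158.3 × 100 = -4.6115%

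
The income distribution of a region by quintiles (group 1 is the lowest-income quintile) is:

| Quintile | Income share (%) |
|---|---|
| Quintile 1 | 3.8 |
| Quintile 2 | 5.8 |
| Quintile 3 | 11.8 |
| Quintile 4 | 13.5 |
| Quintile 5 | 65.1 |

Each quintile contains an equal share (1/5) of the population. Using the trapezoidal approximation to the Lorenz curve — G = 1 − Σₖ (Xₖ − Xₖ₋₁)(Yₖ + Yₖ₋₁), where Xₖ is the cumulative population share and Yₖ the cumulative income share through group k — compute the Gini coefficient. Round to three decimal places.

0.521

Cumulative income shares Yₖ: 0.0380, 0.0960, 0.2140, 0.3490, 1.0000
Σ (Xₖ−Xₖ₋₁)(Yₖ+Yₖ₋₁) = (1/5)(0.0380+0.0000) + (1/5)(0.0960+0.0380) + (1/5)(0.2140+0.0960) + (1/5)(0.3490+0.2140) + (1/5)(1.0000+0.3490)
  = 0.0076 + 0.0268 + 0.0620 + 0.1126 + 0.2698 = 0.4788
G = 1 − 0.4788 = 0.5212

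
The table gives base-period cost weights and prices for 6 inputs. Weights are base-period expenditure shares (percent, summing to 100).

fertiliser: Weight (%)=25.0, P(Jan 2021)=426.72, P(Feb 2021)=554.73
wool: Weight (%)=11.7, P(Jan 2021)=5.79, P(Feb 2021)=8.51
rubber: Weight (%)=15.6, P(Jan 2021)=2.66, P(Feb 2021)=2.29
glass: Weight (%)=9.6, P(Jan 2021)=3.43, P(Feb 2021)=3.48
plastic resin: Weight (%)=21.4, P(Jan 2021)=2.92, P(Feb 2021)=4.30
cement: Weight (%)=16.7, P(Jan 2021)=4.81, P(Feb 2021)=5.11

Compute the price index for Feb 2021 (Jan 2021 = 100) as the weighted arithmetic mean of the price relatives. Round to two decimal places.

122.12

fertiliser: 25.0 × (554.73/426.72) = 25.0 × 1.299986 = 32.4996
wool: 11.7 × (8.51/5.79) = 11.7 × 1.469775 = 17.1964
rubber: 15.6 × (2.29/2.66) = 15.6 × 0.860902 = 13.4301
glass: 9.6 × (3.48/3.43) = 9.6 × 1.014577 = 9.7399
plastic resin: 21.4 × (4.30/2.92) = 21.4 × 1.472603 = 31.5137
cement: 16.7 × (5.11/4.81) = 16.7 × 1.062370 = 17.7416
Index = Σ wᵢ·(p₁ᵢ/p₀ᵢ) = 32.4996 + 17.1964 + 13.4301 + 9.7399 + 31.5137 + 17.7416 = 122.1213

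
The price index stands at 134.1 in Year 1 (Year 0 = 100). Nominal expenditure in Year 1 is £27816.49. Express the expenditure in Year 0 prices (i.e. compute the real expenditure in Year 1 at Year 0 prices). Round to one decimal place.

Real = Nominal ÷ (Index/100) = 27816.49 ÷ (134.1/100)
     = 27816.49 ÷ 1.341 = 20743.0947

20743.1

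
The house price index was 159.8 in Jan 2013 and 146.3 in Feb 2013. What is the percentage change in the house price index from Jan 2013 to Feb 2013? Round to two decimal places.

-8.45%

Change = (146.3 − 159.8) / 159.8 × 100
       = -13.5 / 159.8 × 100 = -8.4481%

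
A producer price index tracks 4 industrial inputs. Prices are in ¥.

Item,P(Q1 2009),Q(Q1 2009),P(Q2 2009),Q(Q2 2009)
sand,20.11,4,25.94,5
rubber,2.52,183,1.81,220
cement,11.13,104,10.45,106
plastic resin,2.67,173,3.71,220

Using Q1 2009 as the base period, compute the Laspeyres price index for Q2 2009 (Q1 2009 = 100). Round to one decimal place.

100.1

Laspeyres price index uses base-period quantities as weights.
ΣP(Q2 2009)·Q(Q1 2009) = 25.94×4 + 1.81×183 + 10.45×104 + 3.71×173 = 103.76 + 331.23 + 1086.8 + 641.83 = 2163.62
ΣP(Q1 2009)·Q(Q1 2009) = 20.11×4 + 2.52×183 + 11.13×104 + 2.67×173 = 80.44 + 461.16 + 1157.52 + 461.91 = 2161.03
Index = 2163.62 / 2161.03 × 100 = 100.1199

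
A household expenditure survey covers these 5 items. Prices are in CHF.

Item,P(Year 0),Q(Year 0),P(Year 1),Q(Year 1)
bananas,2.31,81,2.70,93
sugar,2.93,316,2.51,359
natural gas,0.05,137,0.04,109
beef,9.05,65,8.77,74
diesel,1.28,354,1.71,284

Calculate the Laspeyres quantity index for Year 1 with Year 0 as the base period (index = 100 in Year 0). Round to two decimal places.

106.67

Laspeyres quantity index uses base-period prices as weights.
ΣP(Year 0)·Q(Year 1) = 2.31×93 + 2.93×359 + 0.05×109 + 9.05×74 + 1.28×284 = 214.83 + 1051.87 + 5.45 + 669.7 + 363.52 = 2305.37
ΣP(Year 0)·Q(Year 0) = 2.31×81 + 2.93×316 + 0.05×137 + 9.05×65 + 1.28×354 = 187.11 + 925.88 + 6.85 + 588.25 + 453.12 = 2161.21
Index = 2305.37 / 2161.21 × 100 = 106.6703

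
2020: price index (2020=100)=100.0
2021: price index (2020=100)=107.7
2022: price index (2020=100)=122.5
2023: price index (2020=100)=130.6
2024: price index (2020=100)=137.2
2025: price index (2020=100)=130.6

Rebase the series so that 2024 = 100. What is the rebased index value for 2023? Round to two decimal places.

95.19

Rebased(2023) = 130.6 / 137.2 × 100 = 95.1895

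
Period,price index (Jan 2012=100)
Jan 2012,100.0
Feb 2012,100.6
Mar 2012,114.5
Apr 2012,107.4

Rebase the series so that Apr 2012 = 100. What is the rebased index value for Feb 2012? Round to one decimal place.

Rebased(Feb 2012) = 100.6 / 107.4 × 100 = 93.6685

93.7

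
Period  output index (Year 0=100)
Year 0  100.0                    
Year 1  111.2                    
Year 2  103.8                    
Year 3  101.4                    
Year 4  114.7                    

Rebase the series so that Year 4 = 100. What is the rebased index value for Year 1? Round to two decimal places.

96.95

Rebased(Year 1) = 111.2 / 114.7 × 100 = 96.9486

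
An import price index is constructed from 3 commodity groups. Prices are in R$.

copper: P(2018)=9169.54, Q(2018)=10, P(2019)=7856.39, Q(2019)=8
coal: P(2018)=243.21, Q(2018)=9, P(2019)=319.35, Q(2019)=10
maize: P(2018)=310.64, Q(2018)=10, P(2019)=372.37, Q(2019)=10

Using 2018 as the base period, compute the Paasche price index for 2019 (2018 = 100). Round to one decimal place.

Paasche price index uses current-period quantities as weights.
ΣP(2019)·Q(2019) = 7856.39×8 + 319.35×10 + 372.37×10 = 62851.12 + 3193.5 + 3723.7 = 69768.32
ΣP(2018)·Q(2019) = 9169.54×8 + 243.21×10 + 310.64×10 = 73356.32 + 2432.1 + 3106.4 = 78894.82
Index = 69768.32 / 78894.82 × 100 = 88.4321

88.4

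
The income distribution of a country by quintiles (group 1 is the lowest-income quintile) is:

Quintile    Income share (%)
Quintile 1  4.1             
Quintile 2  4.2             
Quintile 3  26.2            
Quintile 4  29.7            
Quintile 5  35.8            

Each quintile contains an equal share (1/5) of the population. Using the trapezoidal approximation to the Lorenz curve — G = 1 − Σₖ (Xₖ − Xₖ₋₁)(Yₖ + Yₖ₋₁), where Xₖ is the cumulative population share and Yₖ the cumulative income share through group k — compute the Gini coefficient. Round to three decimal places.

Cumulative income shares Yₖ: 0.0410, 0.0830, 0.3450, 0.6420, 1.0000
Σ (Xₖ−Xₖ₋₁)(Yₖ+Yₖ₋₁) = (1/5)(0.0410+0.0000) + (1/5)(0.0830+0.0410) + (1/5)(0.3450+0.0830) + (1/5)(0.6420+0.3450) + (1/5)(1.0000+0.6420)
  = 0.0082 + 0.0248 + 0.0856 + 0.1974 + 0.3284 = 0.6444
G = 1 − 0.6444 = 0.3556

0.356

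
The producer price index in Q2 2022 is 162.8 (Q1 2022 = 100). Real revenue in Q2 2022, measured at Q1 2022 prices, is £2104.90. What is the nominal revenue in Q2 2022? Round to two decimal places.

Nominal = Real × (Index/100) = 2104.90 × (162.8/100)
        = 2104.90 × 1.628 = 3426.7772

3426.78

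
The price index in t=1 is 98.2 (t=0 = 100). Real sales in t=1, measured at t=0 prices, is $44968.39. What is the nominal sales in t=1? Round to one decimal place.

44159.0

Nominal = Real × (Index/100) = 44968.39 × (98.2/100)
        = 44968.39 × 0.982 = 44158.9590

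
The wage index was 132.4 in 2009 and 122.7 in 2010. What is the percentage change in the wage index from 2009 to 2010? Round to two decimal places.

Change = (122.7 − 132.4) / 132.4 × 100
       = -9.7 / 132.4 × 100 = -7.3263%

-7.33%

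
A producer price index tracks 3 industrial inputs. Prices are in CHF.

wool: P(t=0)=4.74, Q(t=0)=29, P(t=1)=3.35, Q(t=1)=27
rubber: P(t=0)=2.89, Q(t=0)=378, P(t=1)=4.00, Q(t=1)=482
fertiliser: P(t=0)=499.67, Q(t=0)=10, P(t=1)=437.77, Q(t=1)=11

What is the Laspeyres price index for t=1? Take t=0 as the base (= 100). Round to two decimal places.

96.15

Laspeyres price index uses base-period quantities as weights.
ΣP(t=1)·Q(t=0) = 3.35×29 + 4.00×378 + 437.77×10 = 97.15 + 1512 + 4377.7 = 5986.85
ΣP(t=0)·Q(t=0) = 4.74×29 + 2.89×378 + 499.67×10 = 137.46 + 1092.42 + 4996.7 = 6226.58
Index = 5986.85 / 6226.58 × 100 = 96.1499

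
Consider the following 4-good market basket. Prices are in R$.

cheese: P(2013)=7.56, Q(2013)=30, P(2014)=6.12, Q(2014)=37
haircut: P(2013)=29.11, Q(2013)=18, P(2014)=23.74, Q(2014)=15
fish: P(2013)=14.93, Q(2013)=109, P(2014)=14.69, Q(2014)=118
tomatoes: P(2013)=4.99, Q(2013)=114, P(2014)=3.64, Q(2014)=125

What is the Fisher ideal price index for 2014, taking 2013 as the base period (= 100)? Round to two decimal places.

Laspeyres component (base-period weights):
ΣP(2014)Q(2013) = 6.12×30 + 23.74×18 + 14.69×109 + 3.64×114 = 183.6 + 427.32 + 1601.21 + 414.96 = 2627.09
ΣP(2013)Q(2013) = 7.56×30 + 29.11×18 + 14.93×109 + 4.99×114 = 226.8 + 523.98 + 1627.37 + 568.86 = 2947.01
L = 2627.09 / 2947.01 × 100 = 89.1443
Paasche component (current-period weights):
ΣP(2014)Q(2014) = 6.12×37 + 23.74×15 + 14.69×118 + 3.64×125 = 226.44 + 356.1 + 1733.42 + 455 = 2770.96
ΣP(2013)Q(2014) = 7.56×37 + 29.11×15 + 14.93×118 + 4.99×125 = 279.72 + 436.65 + 1761.74 + 623.75 = 3101.86
P = 2770.96 / 3101.86 × 100 = 89.3322
Fisher = √(L × P) = √(89.1443 × 89.3322) = 89.2382

89.24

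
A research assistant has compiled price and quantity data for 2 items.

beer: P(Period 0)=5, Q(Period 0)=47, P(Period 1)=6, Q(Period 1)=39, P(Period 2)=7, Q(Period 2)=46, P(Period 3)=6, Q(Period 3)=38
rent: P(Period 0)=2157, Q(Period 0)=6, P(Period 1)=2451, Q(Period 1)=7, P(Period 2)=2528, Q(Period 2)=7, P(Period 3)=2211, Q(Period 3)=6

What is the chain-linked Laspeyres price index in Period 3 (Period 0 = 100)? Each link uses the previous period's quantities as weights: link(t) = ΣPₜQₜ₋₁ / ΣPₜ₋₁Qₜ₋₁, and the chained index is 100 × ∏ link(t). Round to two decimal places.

102.75

Link Period 0→Period 1:
ΣP(Period 1)Q(Period 0) = 6×47 + 2451×6 = 282 + 14706 = 14988
ΣP(Period 0)Q(Period 0) = 5×47 + 2157×6 = 235 + 12942 = 13177
link = 14988/13177 = 1.137436
Link Period 1→Period 2:
ΣP(Period 2)Q(Period 1) = 7×39 + 2528×7 = 273 + 17696 = 17969
ΣP(Period 1)Q(Period 1) = 6×39 + 2451×7 = 234 + 17157 = 17391
link = 17969/17391 = 1.033236
Link Period 2→Period 3:
ΣP(Period 3)Q(Period 2) = 6×46 + 2211×7 = 276 + 15477 = 15753
ΣP(Period 2)Q(Period 2) = 7×46 + 2528×7 = 322 + 17696 = 18018
link = 15753/18018 = 0.874292
Chained index = 100 × 1.137436 × 1.033236 × 0.874292 = 102.7503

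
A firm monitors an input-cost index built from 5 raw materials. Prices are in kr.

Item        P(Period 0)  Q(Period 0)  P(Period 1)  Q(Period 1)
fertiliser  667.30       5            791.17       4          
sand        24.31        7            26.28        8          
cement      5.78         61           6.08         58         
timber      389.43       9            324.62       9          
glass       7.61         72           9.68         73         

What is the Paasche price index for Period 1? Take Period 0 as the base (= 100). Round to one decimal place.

101.3

Paasche price index uses current-period quantities as weights.
ΣP(Period 1)·Q(Period 1) = 791.17×4 + 26.28×8 + 6.08×58 + 324.62×9 + 9.68×73 = 3164.68 + 210.24 + 352.64 + 2921.58 + 706.64 = 7355.78
ΣP(Period 0)·Q(Period 1) = 667.30×4 + 24.31×8 + 5.78×58 + 389.43×9 + 7.61×73 = 2669.2 + 194.48 + 335.24 + 3504.87 + 555.53 = 7259.32
Index = 7355.78 / 7259.32 × 100 = 101.3288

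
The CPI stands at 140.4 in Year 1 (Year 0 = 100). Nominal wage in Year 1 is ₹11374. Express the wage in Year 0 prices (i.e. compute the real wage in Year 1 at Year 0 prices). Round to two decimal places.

Real = Nominal ÷ (Index/100) = 11374 ÷ (140.4/100)
     = 11374 ÷ 1.404 = 8101.1396

8101.14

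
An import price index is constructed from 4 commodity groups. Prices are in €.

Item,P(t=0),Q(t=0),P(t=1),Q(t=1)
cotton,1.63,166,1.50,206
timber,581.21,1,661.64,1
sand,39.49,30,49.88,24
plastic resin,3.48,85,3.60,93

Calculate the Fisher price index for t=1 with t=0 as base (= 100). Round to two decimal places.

Laspeyres component (base-period weights):
ΣP(t=1)Q(t=0) = 1.50×166 + 661.64×1 + 49.88×30 + 3.60×85 = 249 + 661.64 + 1496.4 + 306 = 2713.04
ΣP(t=0)Q(t=0) = 1.63×166 + 581.21×1 + 39.49×30 + 3.48×85 = 270.58 + 581.21 + 1184.7 + 295.8 = 2332.29
L = 2713.04 / 2332.29 × 100 = 116.3252
Paasche component (current-period weights):
ΣP(t=1)Q(t=1) = 1.50×206 + 661.64×1 + 49.88×24 + 3.60×93 = 309 + 661.64 + 1197.12 + 334.8 = 2502.56
ΣP(t=0)Q(t=1) = 1.63×206 + 581.21×1 + 39.49×24 + 3.48×93 = 335.78 + 581.21 + 947.76 + 323.64 = 2188.39
P = 2502.56 / 2188.39 × 100 = 114.3562
Fisher = √(L × P) = √(116.3252 × 114.3562) = 115.3365

115.34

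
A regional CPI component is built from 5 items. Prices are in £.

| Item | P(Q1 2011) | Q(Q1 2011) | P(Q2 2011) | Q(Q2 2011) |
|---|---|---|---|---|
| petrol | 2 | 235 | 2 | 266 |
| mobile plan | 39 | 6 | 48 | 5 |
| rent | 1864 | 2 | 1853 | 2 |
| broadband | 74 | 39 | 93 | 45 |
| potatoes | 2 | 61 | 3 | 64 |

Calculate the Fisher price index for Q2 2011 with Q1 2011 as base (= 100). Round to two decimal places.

Laspeyres component (base-period weights):
ΣP(Q2 2011)Q(Q1 2011) = 2×235 + 48×6 + 1853×2 + 93×39 + 3×61 = 470 + 288 + 3706 + 3627 + 183 = 8274
ΣP(Q1 2011)Q(Q1 2011) = 2×235 + 39×6 + 1864×2 + 74×39 + 2×61 = 470 + 234 + 3728 + 2886 + 122 = 7440
L = 8274 / 7440 × 100 = 111.2097
Paasche component (current-period weights):
ΣP(Q2 2011)Q(Q2 2011) = 2×266 + 48×5 + 1853×2 + 93×45 + 3×64 = 532 + 240 + 3706 + 4185 + 192 = 8855
ΣP(Q1 2011)Q(Q2 2011) = 2×266 + 39×5 + 1864×2 + 74×45 + 2×64 = 532 + 195 + 3728 + 3330 + 128 = 7913
P = 8855 / 7913 × 100 = 111.9045
Fisher = √(L × P) = √(111.2097 × 111.9045) = 111.5565

111.56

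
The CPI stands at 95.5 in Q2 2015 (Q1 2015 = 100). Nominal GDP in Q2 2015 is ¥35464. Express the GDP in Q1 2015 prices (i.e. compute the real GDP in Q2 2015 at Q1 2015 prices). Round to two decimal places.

Real = Nominal ÷ (Index/100) = 35464 ÷ (95.5/100)
     = 35464 ÷ 0.955 = 37135.0785

37135.08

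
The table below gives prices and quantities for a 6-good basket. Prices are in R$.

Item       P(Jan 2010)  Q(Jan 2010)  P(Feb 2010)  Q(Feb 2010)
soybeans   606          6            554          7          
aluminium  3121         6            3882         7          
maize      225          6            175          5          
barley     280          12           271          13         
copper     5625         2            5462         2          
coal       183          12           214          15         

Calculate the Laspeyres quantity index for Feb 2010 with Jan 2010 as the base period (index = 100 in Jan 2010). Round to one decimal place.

110.7

Laspeyres quantity index uses base-period prices as weights.
ΣP(Jan 2010)·Q(Feb 2010) = 606×7 + 3121×7 + 225×5 + 280×13 + 5625×2 + 183×15 = 4242 + 21847 + 1125 + 3640 + 11250 + 2745 = 44849
ΣP(Jan 2010)·Q(Jan 2010) = 606×6 + 3121×6 + 225×6 + 280×12 + 5625×2 + 183×12 = 3636 + 18726 + 1350 + 3360 + 11250 + 2196 = 40518
Index = 44849 / 40518 × 100 = 110.6891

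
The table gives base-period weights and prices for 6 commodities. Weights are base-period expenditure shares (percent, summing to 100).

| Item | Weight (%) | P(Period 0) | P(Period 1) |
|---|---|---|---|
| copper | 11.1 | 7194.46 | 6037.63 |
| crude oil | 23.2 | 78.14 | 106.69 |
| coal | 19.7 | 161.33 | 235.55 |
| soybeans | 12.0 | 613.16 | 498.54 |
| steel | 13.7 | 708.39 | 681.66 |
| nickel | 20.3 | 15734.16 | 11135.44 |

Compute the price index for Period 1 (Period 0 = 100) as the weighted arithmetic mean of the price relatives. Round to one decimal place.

copper: 11.1 × (6037.63/7194.46) = 11.1 × 0.839205 = 9.3152
crude oil: 23.2 × (106.69/78.14) = 23.2 × 1.365370 = 31.6766
coal: 19.7 × (235.55/161.33) = 19.7 × 1.460051 = 28.7630
soybeans: 12.0 × (498.54/613.16) = 12.0 × 0.813067 = 9.7568
steel: 13.7 × (681.66/708.39) = 13.7 × 0.962267 = 13.1831
nickel: 20.3 × (11135.44/15734.16) = 20.3 × 0.707724 = 14.3668
Index = Σ wᵢ·(p₁ᵢ/p₀ᵢ) = 9.3152 + 31.6766 + 28.7630 + 9.7568 + 13.1831 + 14.3668 = 107.0614

107.1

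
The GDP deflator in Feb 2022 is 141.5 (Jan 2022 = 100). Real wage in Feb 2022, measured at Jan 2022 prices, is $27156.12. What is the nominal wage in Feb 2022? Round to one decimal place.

Nominal = Real × (Index/100) = 27156.12 × (141.5/100)
        = 27156.12 × 1.415 = 38425.9098

38425.9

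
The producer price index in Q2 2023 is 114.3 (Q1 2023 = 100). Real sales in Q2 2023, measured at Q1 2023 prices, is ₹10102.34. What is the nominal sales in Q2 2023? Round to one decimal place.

11547.0

Nominal = Real × (Index/100) = 10102.34 × (114.3/100)
        = 10102.34 × 1.143 = 11546.9746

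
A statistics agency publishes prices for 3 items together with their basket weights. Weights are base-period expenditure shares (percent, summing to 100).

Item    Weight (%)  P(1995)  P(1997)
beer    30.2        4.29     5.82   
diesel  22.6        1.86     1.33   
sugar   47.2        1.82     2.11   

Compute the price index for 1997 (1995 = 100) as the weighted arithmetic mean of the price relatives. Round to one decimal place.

beer: 30.2 × (5.82/4.29) = 30.2 × 1.356643 = 40.9706
diesel: 22.6 × (1.33/1.86) = 22.6 × 0.715054 = 16.1602
sugar: 47.2 × (2.11/1.82) = 47.2 × 1.159341 = 54.7209
Index = Σ wᵢ·(p₁ᵢ/p₀ᵢ) = 40.9706 + 16.1602 + 54.7209 = 111.8517

111.9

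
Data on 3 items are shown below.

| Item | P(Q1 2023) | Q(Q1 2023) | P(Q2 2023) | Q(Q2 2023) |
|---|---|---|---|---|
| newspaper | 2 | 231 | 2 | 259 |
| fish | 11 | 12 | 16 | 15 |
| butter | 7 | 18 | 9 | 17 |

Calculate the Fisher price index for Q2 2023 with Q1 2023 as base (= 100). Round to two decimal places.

113.46

Laspeyres component (base-period weights):
ΣP(Q2 2023)Q(Q1 2023) = 2×231 + 16×12 + 9×18 = 462 + 192 + 162 = 816
ΣP(Q1 2023)Q(Q1 2023) = 2×231 + 11×12 + 7×18 = 462 + 132 + 126 = 720
L = 816 / 720 × 100 = 113.3333
Paasche component (current-period weights):
ΣP(Q2 2023)Q(Q2 2023) = 2×259 + 16×15 + 9×17 = 518 + 240 + 153 = 911
ΣP(Q1 2023)Q(Q2 2023) = 2×259 + 11×15 + 7×17 = 518 + 165 + 119 = 802
P = 911 / 802 × 100 = 113.5910
Fisher = √(L × P) = √(113.3333 × 113.5910) = 113.4621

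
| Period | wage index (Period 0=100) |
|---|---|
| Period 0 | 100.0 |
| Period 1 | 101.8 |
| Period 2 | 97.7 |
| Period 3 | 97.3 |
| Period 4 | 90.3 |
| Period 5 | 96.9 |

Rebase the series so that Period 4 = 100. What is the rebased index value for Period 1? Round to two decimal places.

Rebased(Period 1) = 101.8 / 90.3 × 100 = 112.7353

112.74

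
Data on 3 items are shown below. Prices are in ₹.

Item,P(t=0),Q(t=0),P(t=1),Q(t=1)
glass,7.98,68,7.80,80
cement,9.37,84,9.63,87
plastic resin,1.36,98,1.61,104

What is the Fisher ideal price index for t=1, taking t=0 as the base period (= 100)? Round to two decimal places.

102.24

Laspeyres component (base-period weights):
ΣP(t=1)Q(t=0) = 7.80×68 + 9.63×84 + 1.61×98 = 530.4 + 808.92 + 157.78 = 1497.1
ΣP(t=0)Q(t=0) = 7.98×68 + 9.37×84 + 1.36×98 = 542.64 + 787.08 + 133.28 = 1463
L = 1497.1 / 1463 × 100 = 102.3308
Paasche component (current-period weights):
ΣP(t=1)Q(t=1) = 7.80×80 + 9.63×87 + 1.61×104 = 624 + 837.81 + 167.44 = 1629.25
ΣP(t=0)Q(t=1) = 7.98×80 + 9.37×87 + 1.36×104 = 638.4 + 815.19 + 141.44 = 1595.03
P = 1629.25 / 1595.03 × 100 = 102.1454
Fisher = √(L × P) = √(102.3308 × 102.1454) = 102.2381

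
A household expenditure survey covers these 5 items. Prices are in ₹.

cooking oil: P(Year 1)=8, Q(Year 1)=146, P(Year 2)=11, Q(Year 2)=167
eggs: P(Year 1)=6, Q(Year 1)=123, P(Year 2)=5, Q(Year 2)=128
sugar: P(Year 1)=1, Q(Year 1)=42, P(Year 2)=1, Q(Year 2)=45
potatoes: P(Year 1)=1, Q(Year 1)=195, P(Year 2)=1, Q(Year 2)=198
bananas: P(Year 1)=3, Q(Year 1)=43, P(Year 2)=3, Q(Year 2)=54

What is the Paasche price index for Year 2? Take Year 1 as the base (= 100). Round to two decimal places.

Paasche price index uses current-period quantities as weights.
ΣP(Year 2)·Q(Year 2) = 11×167 + 5×128 + 1×45 + 1×198 + 3×54 = 1837 + 640 + 45 + 198 + 162 = 2882
ΣP(Year 1)·Q(Year 2) = 8×167 + 6×128 + 1×45 + 1×198 + 3×54 = 1336 + 768 + 45 + 198 + 162 = 2509
Index = 2882 / 2509 × 100 = 114.8665

114.87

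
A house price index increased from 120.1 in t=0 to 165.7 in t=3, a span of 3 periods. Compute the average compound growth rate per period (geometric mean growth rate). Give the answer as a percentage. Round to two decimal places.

Growth factor = (165.7/120.1)^(1/3) = (1.379684)^(1/3) = 1.113251
Growth rate = 1.113251 − 1 = 0.113251 = 11.3251%

11.33%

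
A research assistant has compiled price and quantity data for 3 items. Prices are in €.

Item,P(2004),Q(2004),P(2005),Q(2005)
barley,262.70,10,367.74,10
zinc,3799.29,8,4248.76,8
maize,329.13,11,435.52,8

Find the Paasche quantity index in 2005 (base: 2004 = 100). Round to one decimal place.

Paasche quantity index uses current-period prices as weights.
ΣP(2005)·Q(2005) = 367.74×10 + 4248.76×8 + 435.52×8 = 3677.4 + 33990.08 + 3484.16 = 41151.64
ΣP(2005)·Q(2004) = 367.74×10 + 4248.76×8 + 435.52×11 = 3677.4 + 33990.08 + 4790.72 = 42458.2
Index = 41151.64 / 42458.2 × 100 = 96.9227

96.9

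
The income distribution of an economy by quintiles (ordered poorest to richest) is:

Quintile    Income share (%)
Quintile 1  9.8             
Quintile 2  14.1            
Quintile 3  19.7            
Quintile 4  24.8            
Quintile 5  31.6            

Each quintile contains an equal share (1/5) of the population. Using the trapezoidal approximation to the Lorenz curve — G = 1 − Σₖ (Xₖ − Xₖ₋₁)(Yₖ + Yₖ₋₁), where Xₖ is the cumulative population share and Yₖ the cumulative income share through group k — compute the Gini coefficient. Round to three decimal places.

Cumulative income shares Yₖ: 0.0980, 0.2390, 0.4360, 0.6840, 1.0000
Σ (Xₖ−Xₖ₋₁)(Yₖ+Yₖ₋₁) = (1/5)(0.0980+0.0000) + (1/5)(0.2390+0.0980) + (1/5)(0.4360+0.2390) + (1/5)(0.6840+0.4360) + (1/5)(1.0000+0.6840)
  = 0.0196 + 0.0674 + 0.1350 + 0.2240 + 0.3368 = 0.7828
G = 1 − 0.7828 = 0.2172

0.217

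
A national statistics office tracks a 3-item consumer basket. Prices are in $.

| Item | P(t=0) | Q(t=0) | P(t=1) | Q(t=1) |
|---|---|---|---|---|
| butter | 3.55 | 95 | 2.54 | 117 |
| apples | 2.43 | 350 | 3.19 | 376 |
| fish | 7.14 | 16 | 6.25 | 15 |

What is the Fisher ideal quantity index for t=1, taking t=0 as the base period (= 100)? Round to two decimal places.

Laspeyres component (base-period weights):
ΣP(t=0)Q(t=1) = 3.55×117 + 2.43×376 + 7.14×15 = 415.35 + 913.68 + 107.1 = 1436.13
ΣP(t=0)Q(t=0) = 3.55×95 + 2.43×350 + 7.14×16 = 337.25 + 850.5 + 114.24 = 1301.99
L = 1436.13 / 1301.99 × 100 = 110.3027
Paasche component (current-period weights):
ΣP(t=1)Q(t=1) = 2.54×117 + 3.19×376 + 6.25×15 = 297.18 + 1199.44 + 93.75 = 1590.37
ΣP(t=1)Q(t=0) = 2.54×95 + 3.19×350 + 6.25×16 = 241.3 + 1116.5 + 100 = 1457.8
P = 1590.37 / 1457.8 × 100 = 109.0938
Fisher = √(L × P) = √(110.3027 × 109.0938) = 109.6966

109.70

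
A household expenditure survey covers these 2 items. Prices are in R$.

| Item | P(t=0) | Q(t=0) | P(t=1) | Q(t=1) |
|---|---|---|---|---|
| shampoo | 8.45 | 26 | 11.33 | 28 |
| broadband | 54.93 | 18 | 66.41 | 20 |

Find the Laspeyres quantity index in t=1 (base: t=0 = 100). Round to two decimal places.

Laspeyres quantity index uses base-period prices as weights.
ΣP(t=0)·Q(t=1) = 8.45×28 + 54.93×20 = 236.6 + 1098.6 = 1335.2
ΣP(t=0)·Q(t=0) = 8.45×26 + 54.93×18 = 219.7 + 988.74 = 1208.44
Index = 1335.2 / 1208.44 × 100 = 110.4896

110.49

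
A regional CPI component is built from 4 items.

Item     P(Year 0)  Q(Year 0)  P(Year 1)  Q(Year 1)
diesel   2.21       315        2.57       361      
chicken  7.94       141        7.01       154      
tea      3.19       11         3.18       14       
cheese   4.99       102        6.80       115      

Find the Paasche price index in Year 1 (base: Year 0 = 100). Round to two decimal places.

Paasche price index uses current-period quantities as weights.
ΣP(Year 1)·Q(Year 1) = 2.57×361 + 7.01×154 + 3.18×14 + 6.80×115 = 927.77 + 1079.54 + 44.52 + 782 = 2833.83
ΣP(Year 0)·Q(Year 1) = 2.21×361 + 7.94×154 + 3.19×14 + 4.99×115 = 797.81 + 1222.76 + 44.66 + 573.85 = 2639.08
Index = 2833.83 / 2639.08 × 100 = 107.3795

107.38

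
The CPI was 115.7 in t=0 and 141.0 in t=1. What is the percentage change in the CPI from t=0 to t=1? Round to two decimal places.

Change = (141.0 − 115.7) / 115.7 × 100
       = 25.3 / 115.7 × 100 = 21.8669%

21.87%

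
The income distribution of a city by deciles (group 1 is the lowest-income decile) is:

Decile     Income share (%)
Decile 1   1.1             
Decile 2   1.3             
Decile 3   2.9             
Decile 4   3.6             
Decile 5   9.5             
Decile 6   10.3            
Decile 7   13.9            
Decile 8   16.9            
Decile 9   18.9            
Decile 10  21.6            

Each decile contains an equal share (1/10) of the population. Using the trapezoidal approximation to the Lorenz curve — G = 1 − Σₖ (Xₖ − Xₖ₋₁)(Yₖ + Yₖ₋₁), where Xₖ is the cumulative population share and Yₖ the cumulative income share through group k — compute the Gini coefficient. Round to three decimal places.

0.409

Cumulative income shares Yₖ: 0.0110, 0.0240, 0.0530, 0.0890, 0.1840, 0.2870, 0.4260, 0.5950, 0.7840, 1.0000
Σ (Xₖ−Xₖ₋₁)(Yₖ+Yₖ₋₁) = (1/10)(0.0110+0.0000) + (1/10)(0.0240+0.0110) + (1/10)(0.0530+0.0240) + (1/10)(0.0890+0.0530) + (1/10)(0.1840+0.0890) + (1/10)(0.2870+0.1840) + (1/10)(0.4260+0.2870) + (1/10)(0.5950+0.4260) + (1/10)(0.7840+0.5950) + (1/10)(1.0000+0.7840)
  = 0.0011 + 0.0035 + 0.0077 + 0.0142 + 0.0273 + 0.0471 + 0.0713 + 0.1021 + 0.1379 + 0.1784 = 0.5906
G = 1 − 0.5906 = 0.4094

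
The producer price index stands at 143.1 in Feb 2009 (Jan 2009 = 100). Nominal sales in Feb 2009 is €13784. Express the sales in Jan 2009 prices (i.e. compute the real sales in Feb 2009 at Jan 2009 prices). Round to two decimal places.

9632.42

Real = Nominal ÷ (Index/100) = 13784 ÷ (143.1/100)
     = 13784 ÷ 1.431 = 9632.4249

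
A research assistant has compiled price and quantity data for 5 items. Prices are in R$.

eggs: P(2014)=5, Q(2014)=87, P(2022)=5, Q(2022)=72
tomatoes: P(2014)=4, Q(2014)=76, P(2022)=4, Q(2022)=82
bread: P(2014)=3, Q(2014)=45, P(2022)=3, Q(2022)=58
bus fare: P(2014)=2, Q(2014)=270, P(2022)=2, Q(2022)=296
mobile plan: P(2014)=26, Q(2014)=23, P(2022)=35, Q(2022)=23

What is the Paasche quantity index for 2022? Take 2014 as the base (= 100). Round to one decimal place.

Paasche quantity index uses current-period prices as weights.
ΣP(2022)·Q(2022) = 5×72 + 4×82 + 3×58 + 2×296 + 35×23 = 360 + 328 + 174 + 592 + 805 = 2259
ΣP(2022)·Q(2014) = 5×87 + 4×76 + 3×45 + 2×270 + 35×23 = 435 + 304 + 135 + 540 + 805 = 2219
Index = 2259 / 2219 × 100 = 101.8026

101.8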